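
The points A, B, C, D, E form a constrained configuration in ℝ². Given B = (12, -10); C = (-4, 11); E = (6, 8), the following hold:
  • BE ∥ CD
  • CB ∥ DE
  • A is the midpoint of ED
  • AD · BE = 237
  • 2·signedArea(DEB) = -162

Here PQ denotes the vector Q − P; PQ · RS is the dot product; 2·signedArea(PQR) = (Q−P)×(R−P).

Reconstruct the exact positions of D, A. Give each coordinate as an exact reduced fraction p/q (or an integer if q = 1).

1. D_x = -10  [CB ∥ DE ∩ BE ∥ CD]
2. D_y = 29  [CB ∥ DE ∩ BE ∥ CD]
   → D = (-10, 29)
3. A_x = -2  [A is the midpoint of ED]
4. A_y = 37/2  [A is the midpoint of ED]
   → A = (-2, 37/2)

A = (-2, 37/2)
D = (-10, 29)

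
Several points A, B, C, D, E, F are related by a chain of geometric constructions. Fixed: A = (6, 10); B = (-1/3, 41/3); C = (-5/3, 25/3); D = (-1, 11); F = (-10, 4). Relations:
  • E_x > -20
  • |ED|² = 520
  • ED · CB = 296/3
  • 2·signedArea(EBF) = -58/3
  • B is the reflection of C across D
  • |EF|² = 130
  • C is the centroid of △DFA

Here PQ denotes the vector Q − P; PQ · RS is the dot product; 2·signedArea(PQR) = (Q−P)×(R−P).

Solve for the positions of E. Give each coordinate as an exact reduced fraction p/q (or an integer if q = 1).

E = (-19, -3)

1. E_x = -19  [2·signedArea(EBF) = -58/3 ∩ ED · CB = 296/3]
2. E_y = -3  [2·signedArea(EBF) = -58/3 ∩ ED · CB = 296/3]
   → E = (-19, -3)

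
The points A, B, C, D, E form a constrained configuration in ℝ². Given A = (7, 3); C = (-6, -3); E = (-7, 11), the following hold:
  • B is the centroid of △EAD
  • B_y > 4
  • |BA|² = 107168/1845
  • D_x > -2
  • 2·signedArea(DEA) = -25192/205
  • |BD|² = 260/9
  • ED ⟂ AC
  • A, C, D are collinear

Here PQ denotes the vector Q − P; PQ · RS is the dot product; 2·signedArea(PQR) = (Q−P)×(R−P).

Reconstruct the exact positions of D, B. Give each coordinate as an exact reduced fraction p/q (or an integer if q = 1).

1. D_x = -307/205  [A, C, D are collinear ∩ ED ⟂ AC]
2. D_y = -189/205  [A, C, D are collinear ∩ ED ⟂ AC]
   → D = (-307/205, -189/205)
3. B_x = -307/615  [B is the centroid of △EAD]
4. B_y = 2681/615  [B is the centroid of △EAD]
   → B = (-307/615, 2681/615)

B = (-307/615, 2681/615)
D = (-307/205, -189/205)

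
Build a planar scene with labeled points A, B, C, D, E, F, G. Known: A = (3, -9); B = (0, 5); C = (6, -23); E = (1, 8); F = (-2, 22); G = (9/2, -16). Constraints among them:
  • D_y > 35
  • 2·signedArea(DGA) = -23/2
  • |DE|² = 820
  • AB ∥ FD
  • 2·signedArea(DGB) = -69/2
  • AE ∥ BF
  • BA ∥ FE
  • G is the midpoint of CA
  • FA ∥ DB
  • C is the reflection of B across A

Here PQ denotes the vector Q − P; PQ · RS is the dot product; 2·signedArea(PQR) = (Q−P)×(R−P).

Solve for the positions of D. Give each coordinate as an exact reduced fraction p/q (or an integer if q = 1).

1. D_x = -5  [FA ∥ DB ∩ AB ∥ FD]
2. D_y = 36  [FA ∥ DB ∩ AB ∥ FD]
   → D = (-5, 36)

D = (-5, 36)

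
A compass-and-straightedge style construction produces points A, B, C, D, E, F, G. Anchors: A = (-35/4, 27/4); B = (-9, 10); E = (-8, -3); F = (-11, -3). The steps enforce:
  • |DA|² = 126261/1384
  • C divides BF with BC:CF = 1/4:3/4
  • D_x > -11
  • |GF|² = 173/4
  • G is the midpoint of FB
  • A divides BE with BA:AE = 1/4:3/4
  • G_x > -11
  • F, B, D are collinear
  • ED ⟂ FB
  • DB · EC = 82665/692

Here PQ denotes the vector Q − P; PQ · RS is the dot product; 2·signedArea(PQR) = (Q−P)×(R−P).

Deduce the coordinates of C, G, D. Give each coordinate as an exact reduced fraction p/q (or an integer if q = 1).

1. C_x = -19/2  [C divides BF with BC:CF = 1/4:3/4]
2. C_y = 27/4  [C divides BF with BC:CF = 1/4:3/4]
   → C = (-19/2, 27/4)
3. G_x = -10  [G is the midpoint of FB]
4. G_y = 7/2  [G is the midpoint of FB]
   → G = (-10, 7/2)
5. D_x = -1891/173  [F, B, D are collinear ∩ ED ⟂ FB]
6. D_y = -441/173  [F, B, D are collinear ∩ ED ⟂ FB]
   → D = (-1891/173, -441/173)

C = (-19/2, 27/4)
D = (-1891/173, -441/173)
G = (-10, 7/2)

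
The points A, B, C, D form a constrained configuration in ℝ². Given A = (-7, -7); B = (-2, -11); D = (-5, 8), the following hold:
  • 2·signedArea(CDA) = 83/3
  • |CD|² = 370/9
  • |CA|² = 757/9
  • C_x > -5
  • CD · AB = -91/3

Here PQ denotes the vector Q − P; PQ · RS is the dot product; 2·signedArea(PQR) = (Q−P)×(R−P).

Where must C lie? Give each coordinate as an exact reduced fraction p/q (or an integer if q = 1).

1. C_x = -4  [2·signedArea(CDA) = 83/3 ∩ CD · AB = -91/3]
2. C_y = 5/3  [2·signedArea(CDA) = 83/3 ∩ CD · AB = -91/3]
   → C = (-4, 5/3)

C = (-4, 5/3)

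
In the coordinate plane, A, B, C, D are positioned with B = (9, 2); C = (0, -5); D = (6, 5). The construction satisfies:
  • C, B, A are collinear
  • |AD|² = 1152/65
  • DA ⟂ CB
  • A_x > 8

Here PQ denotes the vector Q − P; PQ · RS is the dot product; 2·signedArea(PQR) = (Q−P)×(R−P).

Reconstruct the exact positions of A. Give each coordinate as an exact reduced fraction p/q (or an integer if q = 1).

1. A_x = 558/65  [C, B, A are collinear ∩ DA ⟂ CB]
2. A_y = 109/65  [C, B, A are collinear ∩ DA ⟂ CB]
   → A = (558/65, 109/65)

A = (558/65, 109/65)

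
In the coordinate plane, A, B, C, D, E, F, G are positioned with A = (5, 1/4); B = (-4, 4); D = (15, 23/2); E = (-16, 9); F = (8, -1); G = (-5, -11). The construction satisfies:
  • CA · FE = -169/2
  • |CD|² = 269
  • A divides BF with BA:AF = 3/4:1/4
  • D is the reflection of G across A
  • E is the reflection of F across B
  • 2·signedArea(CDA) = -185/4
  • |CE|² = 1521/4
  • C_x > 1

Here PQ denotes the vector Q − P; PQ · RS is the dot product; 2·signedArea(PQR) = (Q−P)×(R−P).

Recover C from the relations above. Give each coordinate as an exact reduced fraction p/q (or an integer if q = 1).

C = (2, 3/2)

1. C_x = 2  [2·signedArea(CDA) = -185/4 ∩ CA · FE = -169/2]
2. C_y = 3/2  [2·signedArea(CDA) = -185/4 ∩ CA · FE = -169/2]
   → C = (2, 3/2)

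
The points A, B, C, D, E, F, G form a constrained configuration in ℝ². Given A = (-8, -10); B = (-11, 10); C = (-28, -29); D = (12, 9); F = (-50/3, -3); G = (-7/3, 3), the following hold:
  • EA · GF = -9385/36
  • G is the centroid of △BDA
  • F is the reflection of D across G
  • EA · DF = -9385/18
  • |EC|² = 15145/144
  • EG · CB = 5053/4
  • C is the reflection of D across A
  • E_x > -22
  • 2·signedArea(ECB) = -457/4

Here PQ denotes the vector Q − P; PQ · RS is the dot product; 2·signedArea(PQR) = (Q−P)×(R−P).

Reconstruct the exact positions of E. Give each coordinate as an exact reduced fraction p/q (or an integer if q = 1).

1. E_x = -259/12  [EG · CB = 5053/4 ∩ 2·signedArea(ECB) = -457/4]
2. E_y = -21  [EG · CB = 5053/4 ∩ 2·signedArea(ECB) = -457/4]
   → E = (-259/12, -21)

E = (-259/12, -21)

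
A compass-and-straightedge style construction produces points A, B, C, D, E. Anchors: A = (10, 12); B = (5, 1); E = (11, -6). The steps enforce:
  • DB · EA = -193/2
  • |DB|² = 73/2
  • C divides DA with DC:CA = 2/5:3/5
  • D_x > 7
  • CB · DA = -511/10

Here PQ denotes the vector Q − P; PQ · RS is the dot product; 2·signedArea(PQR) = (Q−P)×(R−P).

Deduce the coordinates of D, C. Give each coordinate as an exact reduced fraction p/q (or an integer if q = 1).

C = (17/2, 87/10)
D = (15/2, 13/2)

1. D_x = 15/2  [line 1·x + -18·y + 219/2 = 0 ∩ |DB|² = 73/2]
2. D_y = 13/2  [line 1·x + -18·y + 219/2 = 0 ∩ |DB|² = 73/2]
   → D = (15/2, 13/2)
3. C_x = 17/2  [C divides DA with DC:CA = 2/5:3/5]
4. C_y = 87/10  [C divides DA with DC:CA = 2/5:3/5]
   → C = (17/2, 87/10)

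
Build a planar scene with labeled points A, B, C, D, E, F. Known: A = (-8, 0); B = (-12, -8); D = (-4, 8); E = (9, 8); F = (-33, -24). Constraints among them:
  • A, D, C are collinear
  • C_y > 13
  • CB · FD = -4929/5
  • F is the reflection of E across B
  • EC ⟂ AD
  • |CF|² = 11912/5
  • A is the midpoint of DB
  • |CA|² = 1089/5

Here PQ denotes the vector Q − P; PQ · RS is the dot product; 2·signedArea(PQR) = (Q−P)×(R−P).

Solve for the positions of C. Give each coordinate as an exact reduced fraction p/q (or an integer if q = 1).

C = (-7/5, 66/5)

1. C_x = -7/5  [A, D, C are collinear ∩ EC ⟂ AD]
2. C_y = 66/5  [A, D, C are collinear ∩ EC ⟂ AD]
   → C = (-7/5, 66/5)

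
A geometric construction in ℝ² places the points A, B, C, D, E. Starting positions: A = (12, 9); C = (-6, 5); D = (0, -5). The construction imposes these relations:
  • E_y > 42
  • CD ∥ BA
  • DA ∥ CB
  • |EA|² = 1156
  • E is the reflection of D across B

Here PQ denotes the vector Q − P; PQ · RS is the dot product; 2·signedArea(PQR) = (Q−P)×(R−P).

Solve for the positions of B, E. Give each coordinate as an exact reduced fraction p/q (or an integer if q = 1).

B = (6, 19)
E = (12, 43)

1. B_x = 6  [CD ∥ BA ∩ DA ∥ CB]
2. B_y = 19  [CD ∥ BA ∩ DA ∥ CB]
   → B = (6, 19)
3. E_x = 12  [E is the reflection of D across B]
4. E_y = 43  [E is the reflection of D across B]
   → E = (12, 43)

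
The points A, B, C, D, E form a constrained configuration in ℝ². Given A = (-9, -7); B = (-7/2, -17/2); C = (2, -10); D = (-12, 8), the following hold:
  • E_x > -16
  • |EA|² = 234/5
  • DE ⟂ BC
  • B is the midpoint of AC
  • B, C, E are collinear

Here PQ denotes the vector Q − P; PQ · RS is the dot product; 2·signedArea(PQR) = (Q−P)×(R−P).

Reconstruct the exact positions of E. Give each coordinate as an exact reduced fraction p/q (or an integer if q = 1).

E = (-78/5, -26/5)

1. E_x = -78/5  [B, C, E are collinear ∩ DE ⟂ BC]
2. E_y = -26/5  [B, C, E are collinear ∩ DE ⟂ BC]
   → E = (-78/5, -26/5)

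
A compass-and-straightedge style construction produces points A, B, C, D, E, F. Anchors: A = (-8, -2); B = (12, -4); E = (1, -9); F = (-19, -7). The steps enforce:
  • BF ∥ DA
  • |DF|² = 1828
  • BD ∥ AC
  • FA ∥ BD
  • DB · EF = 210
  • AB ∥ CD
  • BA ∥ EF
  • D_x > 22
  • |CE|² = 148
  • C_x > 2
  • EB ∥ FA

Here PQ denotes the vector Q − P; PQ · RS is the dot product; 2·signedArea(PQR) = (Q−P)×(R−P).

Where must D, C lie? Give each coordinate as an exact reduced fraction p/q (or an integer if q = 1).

1. D_x = 23  [BF ∥ DA ∩ FA ∥ BD]
2. D_y = 1  [BF ∥ DA ∩ FA ∥ BD]
   → D = (23, 1)
3. C_x = 3  [AB ∥ CD ∩ BD ∥ AC]
4. C_y = 3  [AB ∥ CD ∩ BD ∥ AC]
   → C = (3, 3)

C = (3, 3)
D = (23, 1)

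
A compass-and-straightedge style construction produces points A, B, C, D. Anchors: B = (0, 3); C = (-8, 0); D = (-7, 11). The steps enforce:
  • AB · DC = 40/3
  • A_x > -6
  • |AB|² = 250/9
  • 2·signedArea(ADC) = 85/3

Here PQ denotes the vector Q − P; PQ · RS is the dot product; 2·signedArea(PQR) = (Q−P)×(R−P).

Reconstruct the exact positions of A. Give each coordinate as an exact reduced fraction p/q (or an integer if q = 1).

A = (-5, 14/3)

1. A_x = -5  [2·signedArea(ADC) = 85/3 ∩ AB · DC = 40/3]
2. A_y = 14/3  [2·signedArea(ADC) = 85/3 ∩ AB · DC = 40/3]
   → A = (-5, 14/3)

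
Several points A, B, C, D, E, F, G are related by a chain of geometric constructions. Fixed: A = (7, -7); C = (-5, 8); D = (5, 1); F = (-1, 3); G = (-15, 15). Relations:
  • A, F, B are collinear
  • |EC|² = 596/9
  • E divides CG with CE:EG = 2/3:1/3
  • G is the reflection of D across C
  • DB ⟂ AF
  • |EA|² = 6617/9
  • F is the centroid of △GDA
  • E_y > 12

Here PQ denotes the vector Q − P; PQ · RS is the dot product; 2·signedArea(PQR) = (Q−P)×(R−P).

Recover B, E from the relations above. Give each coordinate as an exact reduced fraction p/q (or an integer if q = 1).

B = (95/41, -47/41)
E = (-35/3, 38/3)

1. B_x = 95/41  [A, F, B are collinear ∩ DB ⟂ AF]
2. B_y = -47/41  [A, F, B are collinear ∩ DB ⟂ AF]
   → B = (95/41, -47/41)
3. E_x = -35/3  [E divides CG with CE:EG = 2/3:1/3]
4. E_y = 38/3  [E divides CG with CE:EG = 2/3:1/3]
   → E = (-35/3, 38/3)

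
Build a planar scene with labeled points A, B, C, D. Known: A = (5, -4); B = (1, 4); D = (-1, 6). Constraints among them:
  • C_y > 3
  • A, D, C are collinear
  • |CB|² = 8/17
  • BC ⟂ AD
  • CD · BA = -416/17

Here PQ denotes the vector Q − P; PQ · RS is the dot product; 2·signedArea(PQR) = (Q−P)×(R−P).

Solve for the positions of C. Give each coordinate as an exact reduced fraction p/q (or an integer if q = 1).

1. C_x = 7/17  [A, D, C are collinear ∩ BC ⟂ AD]
2. C_y = 62/17  [A, D, C are collinear ∩ BC ⟂ AD]
   → C = (7/17, 62/17)

C = (7/17, 62/17)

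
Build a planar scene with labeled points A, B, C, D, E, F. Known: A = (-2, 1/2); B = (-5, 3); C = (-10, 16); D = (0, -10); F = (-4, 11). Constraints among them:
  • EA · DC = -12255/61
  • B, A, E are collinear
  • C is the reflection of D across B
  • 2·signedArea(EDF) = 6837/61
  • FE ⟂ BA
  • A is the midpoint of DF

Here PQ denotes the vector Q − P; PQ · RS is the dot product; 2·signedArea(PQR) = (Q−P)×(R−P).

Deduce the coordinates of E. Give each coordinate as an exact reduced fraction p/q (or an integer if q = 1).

E = (-509/61, 353/61)

1. E_x = -509/61  [B, A, E are collinear ∩ FE ⟂ BA]
2. E_y = 353/61  [B, A, E are collinear ∩ FE ⟂ BA]
   → E = (-509/61, 353/61)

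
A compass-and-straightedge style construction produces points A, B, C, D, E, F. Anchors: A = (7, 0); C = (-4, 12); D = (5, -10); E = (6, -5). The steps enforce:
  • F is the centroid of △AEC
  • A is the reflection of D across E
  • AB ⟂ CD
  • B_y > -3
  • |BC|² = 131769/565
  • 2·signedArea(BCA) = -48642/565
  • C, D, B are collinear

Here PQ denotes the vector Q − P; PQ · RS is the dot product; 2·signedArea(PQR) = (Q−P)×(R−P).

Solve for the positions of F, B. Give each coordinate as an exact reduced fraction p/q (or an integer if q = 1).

1. F_x = 3  [F is the centroid of △AEC]
2. F_y = 7/3  [F is the centroid of △AEC]
   → F = (3, 7/3)
3. B_x = 1007/565  [C, D, B are collinear ∩ AB ⟂ CD]
4. B_y = -1206/565  [C, D, B are collinear ∩ AB ⟂ CD]
   → B = (1007/565, -1206/565)

B = (1007/565, -1206/565)
F = (3, 7/3)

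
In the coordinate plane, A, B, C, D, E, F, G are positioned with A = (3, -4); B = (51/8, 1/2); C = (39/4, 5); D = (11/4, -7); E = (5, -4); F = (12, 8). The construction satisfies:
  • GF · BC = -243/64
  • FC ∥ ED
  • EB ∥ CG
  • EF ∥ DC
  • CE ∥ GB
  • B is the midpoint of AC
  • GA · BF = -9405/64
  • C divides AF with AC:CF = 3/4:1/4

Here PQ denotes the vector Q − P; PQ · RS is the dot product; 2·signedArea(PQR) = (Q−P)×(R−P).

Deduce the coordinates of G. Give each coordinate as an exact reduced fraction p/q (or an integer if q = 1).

1. G_x = 89/8  [CE ∥ GB ∩ EB ∥ CG]
2. G_y = 19/2  [CE ∥ GB ∩ EB ∥ CG]
   → G = (89/8, 19/2)

G = (89/8, 19/2)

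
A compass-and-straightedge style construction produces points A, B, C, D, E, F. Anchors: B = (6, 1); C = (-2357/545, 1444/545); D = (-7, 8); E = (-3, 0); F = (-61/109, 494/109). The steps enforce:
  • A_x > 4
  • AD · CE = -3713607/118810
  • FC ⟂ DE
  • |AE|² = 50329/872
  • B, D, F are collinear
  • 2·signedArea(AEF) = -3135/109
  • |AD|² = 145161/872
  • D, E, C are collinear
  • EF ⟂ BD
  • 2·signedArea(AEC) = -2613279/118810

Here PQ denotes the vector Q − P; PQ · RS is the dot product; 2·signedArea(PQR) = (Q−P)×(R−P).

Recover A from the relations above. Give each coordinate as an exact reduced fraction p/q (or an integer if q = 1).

1. A_x = 1901/436  [2·signedArea(AEF) = -3135/109 ∩ 2·signedArea(AEC) = -2613279/118810]
2. A_y = 821/436  [2·signedArea(AEF) = -3135/109 ∩ 2·signedArea(AEC) = -2613279/118810]
   → A = (1901/436, 821/436)

A = (1901/436, 821/436)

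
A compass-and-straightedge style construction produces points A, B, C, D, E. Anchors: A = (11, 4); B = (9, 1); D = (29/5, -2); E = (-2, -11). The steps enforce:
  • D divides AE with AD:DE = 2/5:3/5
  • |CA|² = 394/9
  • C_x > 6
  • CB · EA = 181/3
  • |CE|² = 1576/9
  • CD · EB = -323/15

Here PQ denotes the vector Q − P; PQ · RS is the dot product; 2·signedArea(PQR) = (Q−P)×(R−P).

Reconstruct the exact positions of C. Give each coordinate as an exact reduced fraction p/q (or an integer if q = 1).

1. C_x = 20/3  [CD · EB = -323/15 ∩ CB · EA = 181/3]
2. C_y = -1  [CD · EB = -323/15 ∩ CB · EA = 181/3]
   → C = (20/3, -1)

C = (20/3, -1)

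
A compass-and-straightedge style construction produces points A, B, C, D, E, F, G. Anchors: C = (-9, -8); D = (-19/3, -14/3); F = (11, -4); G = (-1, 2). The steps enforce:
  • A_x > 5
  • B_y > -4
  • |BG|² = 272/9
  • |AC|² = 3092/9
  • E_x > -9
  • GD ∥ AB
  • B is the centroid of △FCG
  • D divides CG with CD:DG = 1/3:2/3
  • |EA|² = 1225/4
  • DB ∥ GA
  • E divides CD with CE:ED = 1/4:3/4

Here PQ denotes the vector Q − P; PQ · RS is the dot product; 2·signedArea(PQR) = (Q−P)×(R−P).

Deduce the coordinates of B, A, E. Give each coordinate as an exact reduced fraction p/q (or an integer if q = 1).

A = (17/3, 10/3)
B = (1/3, -10/3)
E = (-25/3, -43/6)

1. B_x = 1/3  [B is the centroid of △FCG]
2. B_y = -10/3  [B is the centroid of △FCG]
   → B = (1/3, -10/3)
3. A_x = 17/3  [GD ∥ AB ∩ DB ∥ GA]
4. A_y = 10/3  [GD ∥ AB ∩ DB ∥ GA]
   → A = (17/3, 10/3)
5. E_x = -25/3  [E divides CD with CE:ED = 1/4:3/4]
6. E_y = -43/6  [E divides CD with CE:ED = 1/4:3/4]
   → E = (-25/3, -43/6)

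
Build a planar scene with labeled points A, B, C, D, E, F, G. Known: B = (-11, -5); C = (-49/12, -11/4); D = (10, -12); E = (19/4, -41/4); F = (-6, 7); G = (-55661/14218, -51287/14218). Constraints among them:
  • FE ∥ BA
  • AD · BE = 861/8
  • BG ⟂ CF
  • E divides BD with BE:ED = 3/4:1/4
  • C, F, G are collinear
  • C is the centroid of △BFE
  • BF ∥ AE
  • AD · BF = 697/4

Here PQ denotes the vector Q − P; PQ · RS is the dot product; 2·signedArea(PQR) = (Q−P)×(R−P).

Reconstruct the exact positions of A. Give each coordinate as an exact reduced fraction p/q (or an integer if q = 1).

A = (-1/4, -89/4)

1. A_x = -1/4  [BF ∥ AE ∩ FE ∥ BA]
2. A_y = -89/4  [BF ∥ AE ∩ FE ∥ BA]
   → A = (-1/4, -89/4)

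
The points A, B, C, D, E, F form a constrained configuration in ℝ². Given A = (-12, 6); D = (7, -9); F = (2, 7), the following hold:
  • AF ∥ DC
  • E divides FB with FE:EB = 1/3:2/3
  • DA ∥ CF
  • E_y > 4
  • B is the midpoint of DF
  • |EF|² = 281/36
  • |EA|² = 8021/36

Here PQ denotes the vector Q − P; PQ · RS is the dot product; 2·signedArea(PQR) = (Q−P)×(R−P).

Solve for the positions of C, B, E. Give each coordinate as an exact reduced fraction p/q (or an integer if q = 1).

1. C_x = 21  [DA ∥ CF ∩ AF ∥ DC]
2. C_y = -8  [DA ∥ CF ∩ AF ∥ DC]
   → C = (21, -8)
3. B_x = 9/2  [B is the midpoint of DF]
4. B_y = -1  [B is the midpoint of DF]
   → B = (9/2, -1)
5. E_x = 17/6  [E divides FB with FE:EB = 1/3:2/3]
6. E_y = 13/3  [E divides FB with FE:EB = 1/3:2/3]
   → E = (17/6, 13/3)

B = (9/2, -1)
C = (21, -8)
E = (17/6, 13/3)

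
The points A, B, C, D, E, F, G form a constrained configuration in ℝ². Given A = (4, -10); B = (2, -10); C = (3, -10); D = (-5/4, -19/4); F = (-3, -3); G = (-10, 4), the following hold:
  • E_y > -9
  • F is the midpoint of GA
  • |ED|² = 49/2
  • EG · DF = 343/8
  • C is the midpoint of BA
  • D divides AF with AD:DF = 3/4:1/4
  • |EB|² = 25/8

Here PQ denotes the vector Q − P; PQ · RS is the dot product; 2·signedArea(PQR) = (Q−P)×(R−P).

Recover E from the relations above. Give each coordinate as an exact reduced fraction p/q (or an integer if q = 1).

1. E_x = 9/4  [line 7/4·x + -7/4·y + -147/8 = 0 ∩ |EB|² = 25/8]
2. E_y = -33/4  [line 7/4·x + -7/4·y + -147/8 = 0 ∩ |EB|² = 25/8]
   → E = (9/4, -33/4)

E = (9/4, -33/4)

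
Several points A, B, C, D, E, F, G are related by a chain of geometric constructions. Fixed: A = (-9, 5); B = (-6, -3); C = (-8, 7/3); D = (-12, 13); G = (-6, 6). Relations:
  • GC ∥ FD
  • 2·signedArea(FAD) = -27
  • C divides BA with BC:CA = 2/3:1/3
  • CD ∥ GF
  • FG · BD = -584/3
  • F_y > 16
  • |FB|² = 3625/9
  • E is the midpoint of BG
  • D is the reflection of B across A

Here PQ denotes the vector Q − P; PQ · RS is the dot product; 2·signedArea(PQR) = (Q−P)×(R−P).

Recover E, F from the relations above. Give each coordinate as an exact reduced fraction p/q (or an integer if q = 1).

E = (-6, 3/2)
F = (-10, 50/3)

1. E_x = -6  [E is the midpoint of BG]
2. E_y = 3/2  [E is the midpoint of BG]
   → E = (-6, 3/2)
3. F_x = -10  [GC ∥ FD ∩ CD ∥ GF]
4. F_y = 50/3  [GC ∥ FD ∩ CD ∥ GF]
   → F = (-10, 50/3)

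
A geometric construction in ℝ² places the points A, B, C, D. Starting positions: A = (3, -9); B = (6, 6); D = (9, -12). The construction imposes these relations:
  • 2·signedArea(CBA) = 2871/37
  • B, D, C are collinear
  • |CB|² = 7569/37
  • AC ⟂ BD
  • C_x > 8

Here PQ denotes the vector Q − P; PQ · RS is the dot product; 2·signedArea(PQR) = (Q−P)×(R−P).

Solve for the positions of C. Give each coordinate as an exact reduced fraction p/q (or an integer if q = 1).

C = (309/37, -300/37)

1. C_x = 309/37  [B, D, C are collinear ∩ AC ⟂ BD]
2. C_y = -300/37  [B, D, C are collinear ∩ AC ⟂ BD]
   → C = (309/37, -300/37)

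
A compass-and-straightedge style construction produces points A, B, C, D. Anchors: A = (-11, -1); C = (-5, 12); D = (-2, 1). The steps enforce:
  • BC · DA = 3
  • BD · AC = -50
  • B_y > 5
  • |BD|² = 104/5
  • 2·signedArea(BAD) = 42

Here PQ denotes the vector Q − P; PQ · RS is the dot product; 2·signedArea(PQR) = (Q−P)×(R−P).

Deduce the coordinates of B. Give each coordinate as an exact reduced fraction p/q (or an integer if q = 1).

1. B_x = -16/5  [2·signedArea(BAD) = 42 ∩ BC · DA = 3]
2. B_y = 27/5  [2·signedArea(BAD) = 42 ∩ BC · DA = 3]
   → B = (-16/5, 27/5)

B = (-16/5, 27/5)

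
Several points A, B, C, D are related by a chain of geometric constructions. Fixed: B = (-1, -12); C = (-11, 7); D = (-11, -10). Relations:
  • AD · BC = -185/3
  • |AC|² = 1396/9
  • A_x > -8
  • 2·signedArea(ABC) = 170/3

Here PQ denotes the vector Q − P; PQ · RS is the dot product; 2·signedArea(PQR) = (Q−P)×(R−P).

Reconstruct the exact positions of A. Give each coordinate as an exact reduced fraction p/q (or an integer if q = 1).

A = (-23/3, -5)

1. A_x = -23/3  [2·signedArea(ABC) = 170/3 ∩ AD · BC = -185/3]
2. A_y = -5  [2·signedArea(ABC) = 170/3 ∩ AD · BC = -185/3]
   → A = (-23/3, -5)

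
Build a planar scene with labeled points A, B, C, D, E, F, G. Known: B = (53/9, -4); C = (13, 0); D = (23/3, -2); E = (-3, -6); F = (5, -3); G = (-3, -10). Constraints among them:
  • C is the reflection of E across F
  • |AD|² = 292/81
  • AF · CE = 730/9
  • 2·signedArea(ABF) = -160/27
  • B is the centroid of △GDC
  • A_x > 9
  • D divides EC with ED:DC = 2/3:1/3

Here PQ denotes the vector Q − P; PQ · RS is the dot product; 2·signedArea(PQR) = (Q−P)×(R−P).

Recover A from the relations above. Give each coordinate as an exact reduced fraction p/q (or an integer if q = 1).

1. A_x = 85/9  [2·signedArea(ABF) = -160/27 ∩ AF · CE = 730/9]
2. A_y = -4/3  [2·signedArea(ABF) = -160/27 ∩ AF · CE = 730/9]
   → A = (85/9, -4/3)

A = (85/9, -4/3)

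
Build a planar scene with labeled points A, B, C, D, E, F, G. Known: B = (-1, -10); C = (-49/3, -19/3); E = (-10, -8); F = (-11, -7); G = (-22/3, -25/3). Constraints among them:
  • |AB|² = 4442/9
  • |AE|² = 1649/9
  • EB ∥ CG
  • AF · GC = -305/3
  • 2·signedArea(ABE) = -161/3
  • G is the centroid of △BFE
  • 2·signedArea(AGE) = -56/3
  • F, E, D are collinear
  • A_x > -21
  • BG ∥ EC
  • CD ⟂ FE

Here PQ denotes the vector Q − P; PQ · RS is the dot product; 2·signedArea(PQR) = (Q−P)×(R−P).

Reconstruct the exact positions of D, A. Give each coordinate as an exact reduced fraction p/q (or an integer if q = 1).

A = (-62/3, 1/3)
D = (-14, -4)

1. D_x = -14  [F, E, D are collinear ∩ CD ⟂ FE]
2. D_y = -4  [F, E, D are collinear ∩ CD ⟂ FE]
   → D = (-14, -4)
3. A_x = -62/3  [2·signedArea(AGE) = -56/3 ∩ AF · GC = -305/3]
4. A_y = 1/3  [2·signedArea(AGE) = -56/3 ∩ AF · GC = -305/3]
   → A = (-62/3, 1/3)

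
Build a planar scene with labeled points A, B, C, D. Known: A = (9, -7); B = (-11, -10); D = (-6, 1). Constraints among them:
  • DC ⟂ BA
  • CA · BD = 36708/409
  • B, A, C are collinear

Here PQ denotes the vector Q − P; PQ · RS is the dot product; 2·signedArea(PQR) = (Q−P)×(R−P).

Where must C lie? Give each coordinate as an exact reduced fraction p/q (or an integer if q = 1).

1. C_x = -1839/409  [B, A, C are collinear ∩ DC ⟂ BA]
2. C_y = -3691/409  [B, A, C are collinear ∩ DC ⟂ BA]
   → C = (-1839/409, -3691/409)

C = (-1839/409, -3691/409)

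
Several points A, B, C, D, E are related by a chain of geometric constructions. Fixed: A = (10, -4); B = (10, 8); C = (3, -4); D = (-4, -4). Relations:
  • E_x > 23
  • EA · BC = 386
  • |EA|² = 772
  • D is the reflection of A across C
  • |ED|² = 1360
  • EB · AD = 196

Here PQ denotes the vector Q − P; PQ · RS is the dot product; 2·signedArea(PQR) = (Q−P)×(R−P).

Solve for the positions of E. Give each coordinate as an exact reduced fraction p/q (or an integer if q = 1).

1. E_x = 24  [EA · BC = 386 ∩ EB · AD = 196]
2. E_y = 20  [EA · BC = 386 ∩ EB · AD = 196]
   → E = (24, 20)

E = (24, 20)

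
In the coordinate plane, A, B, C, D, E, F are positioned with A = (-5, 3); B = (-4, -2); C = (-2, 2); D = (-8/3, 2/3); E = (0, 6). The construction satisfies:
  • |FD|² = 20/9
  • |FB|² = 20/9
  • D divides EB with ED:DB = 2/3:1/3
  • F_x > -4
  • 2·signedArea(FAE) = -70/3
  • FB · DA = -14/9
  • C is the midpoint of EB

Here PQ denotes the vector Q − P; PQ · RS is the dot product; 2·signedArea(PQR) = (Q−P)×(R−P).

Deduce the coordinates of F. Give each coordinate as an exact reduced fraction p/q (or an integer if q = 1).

1. F_x = -10/3  [2·signedArea(FAE) = -70/3 ∩ FB · DA = -14/9]
2. F_y = -2/3  [2·signedArea(FAE) = -70/3 ∩ FB · DA = -14/9]
   → F = (-10/3, -2/3)

F = (-10/3, -2/3)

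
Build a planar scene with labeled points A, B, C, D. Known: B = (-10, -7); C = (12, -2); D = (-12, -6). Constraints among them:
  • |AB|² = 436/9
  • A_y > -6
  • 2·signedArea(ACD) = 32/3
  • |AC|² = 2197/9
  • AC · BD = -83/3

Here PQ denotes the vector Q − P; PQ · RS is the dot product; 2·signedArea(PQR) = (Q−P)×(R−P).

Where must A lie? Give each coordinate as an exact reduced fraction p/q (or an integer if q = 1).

1. A_x = -10/3  [2·signedArea(ACD) = 32/3 ∩ AC · BD = -83/3]
2. A_y = -5  [2·signedArea(ACD) = 32/3 ∩ AC · BD = -83/3]
   → A = (-10/3, -5)

A = (-10/3, -5)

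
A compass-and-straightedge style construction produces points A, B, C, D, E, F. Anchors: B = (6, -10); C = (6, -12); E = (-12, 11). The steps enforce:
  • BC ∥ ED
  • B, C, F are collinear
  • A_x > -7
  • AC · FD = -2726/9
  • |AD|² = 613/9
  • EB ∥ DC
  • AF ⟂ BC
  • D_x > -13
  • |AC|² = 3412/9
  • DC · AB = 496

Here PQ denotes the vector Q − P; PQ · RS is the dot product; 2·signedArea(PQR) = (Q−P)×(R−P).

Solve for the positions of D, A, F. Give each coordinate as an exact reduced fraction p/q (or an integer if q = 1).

A = (-6, 10/3)
D = (-12, 9)
F = (6, 10/3)

1. D_x = -12  [EB ∥ DC ∩ BC ∥ ED]
2. D_y = 9  [EB ∥ DC ∩ BC ∥ ED]
   → D = (-12, 9)
3. A_x = -6  [line -18·x + 21·y + -178 = 0 ∩ |AC|² = 3412/9]
4. A_y = 10/3  [line -18·x + 21·y + -178 = 0 ∩ |AC|² = 3412/9]
   → A = (-6, 10/3)
5. F_x = 6  [AC · FD = -2726/9 ∩ B, C, F are collinear]
6. F_y = 10/3  [AC · FD = -2726/9 ∩ B, C, F are collinear]
   → F = (6, 10/3)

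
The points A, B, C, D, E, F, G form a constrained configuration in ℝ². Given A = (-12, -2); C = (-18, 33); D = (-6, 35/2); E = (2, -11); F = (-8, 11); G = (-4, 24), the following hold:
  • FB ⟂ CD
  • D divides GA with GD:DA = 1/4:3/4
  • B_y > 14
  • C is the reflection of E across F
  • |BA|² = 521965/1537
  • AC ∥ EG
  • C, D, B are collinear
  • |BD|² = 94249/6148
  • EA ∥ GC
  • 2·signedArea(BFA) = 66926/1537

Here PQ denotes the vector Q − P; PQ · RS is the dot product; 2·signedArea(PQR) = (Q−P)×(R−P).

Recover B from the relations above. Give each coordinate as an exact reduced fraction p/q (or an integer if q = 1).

1. B_x = -5538/1537  [C, D, B are collinear ∩ FB ⟂ CD]
2. B_y = 22139/1537  [C, D, B are collinear ∩ FB ⟂ CD]
   → B = (-5538/1537, 22139/1537)

B = (-5538/1537, 22139/1537)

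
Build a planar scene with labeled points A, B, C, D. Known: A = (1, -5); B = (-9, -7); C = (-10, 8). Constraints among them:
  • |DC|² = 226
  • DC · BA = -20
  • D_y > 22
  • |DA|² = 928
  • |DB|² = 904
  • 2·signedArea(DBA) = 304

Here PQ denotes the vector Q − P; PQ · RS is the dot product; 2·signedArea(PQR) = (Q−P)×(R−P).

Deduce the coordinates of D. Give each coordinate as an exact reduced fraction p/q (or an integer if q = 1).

D = (-11, 23)

1. D_x = -11  [DC · BA = -20 ∩ 2·signedArea(DBA) = 304]
2. D_y = 23  [DC · BA = -20 ∩ 2·signedArea(DBA) = 304]
   → D = (-11, 23)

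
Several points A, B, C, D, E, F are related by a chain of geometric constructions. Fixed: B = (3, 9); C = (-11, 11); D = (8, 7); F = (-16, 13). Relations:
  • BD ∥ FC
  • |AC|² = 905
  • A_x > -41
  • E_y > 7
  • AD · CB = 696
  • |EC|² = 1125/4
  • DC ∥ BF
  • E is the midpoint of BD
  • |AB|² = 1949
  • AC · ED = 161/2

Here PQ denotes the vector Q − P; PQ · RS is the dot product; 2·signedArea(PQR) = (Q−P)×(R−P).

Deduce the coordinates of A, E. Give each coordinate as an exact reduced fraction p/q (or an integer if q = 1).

A = (-40, 19)
E = (11/2, 8)

1. A_x = -40  [line -14·x + 2·y + -598 = 0 ∩ |AC|² = 905]
2. A_y = 19  [line -14·x + 2·y + -598 = 0 ∩ |AC|² = 905]
   → A = (-40, 19)
3. E_x = 11/2  [AC · ED = 161/2 ∩ E is the midpoint of BD]
4. E_y = 8  [AC · ED = 161/2 ∩ E is the midpoint of BD]
   → E = (11/2, 8)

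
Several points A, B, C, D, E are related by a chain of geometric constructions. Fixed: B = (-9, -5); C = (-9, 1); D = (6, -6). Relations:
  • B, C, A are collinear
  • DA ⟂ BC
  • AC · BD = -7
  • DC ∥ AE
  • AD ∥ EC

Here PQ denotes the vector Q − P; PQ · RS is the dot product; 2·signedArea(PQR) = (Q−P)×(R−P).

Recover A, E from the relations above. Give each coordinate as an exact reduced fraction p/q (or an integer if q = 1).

A = (-9, -6)
E = (-24, 1)

1. A_x = -9  [B, C, A are collinear ∩ DA ⟂ BC]
2. A_y = -6  [B, C, A are collinear ∩ DA ⟂ BC]
   → A = (-9, -6)
3. E_x = -24  [AD ∥ EC ∩ DC ∥ AE]
4. E_y = 1  [AD ∥ EC ∩ DC ∥ AE]
   → E = (-24, 1)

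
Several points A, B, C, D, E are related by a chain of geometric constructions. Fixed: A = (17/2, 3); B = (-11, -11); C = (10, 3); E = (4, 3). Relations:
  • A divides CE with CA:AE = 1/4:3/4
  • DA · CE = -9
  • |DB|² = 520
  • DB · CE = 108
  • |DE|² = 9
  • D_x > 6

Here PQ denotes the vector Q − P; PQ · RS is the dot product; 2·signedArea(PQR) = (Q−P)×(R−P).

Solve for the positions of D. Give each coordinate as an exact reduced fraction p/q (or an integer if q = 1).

1. D_x = 7  [DA · CE = -9]
2. D_y = 3  [|DE|² = 9]
   → D = (7, 3)

D = (7, 3)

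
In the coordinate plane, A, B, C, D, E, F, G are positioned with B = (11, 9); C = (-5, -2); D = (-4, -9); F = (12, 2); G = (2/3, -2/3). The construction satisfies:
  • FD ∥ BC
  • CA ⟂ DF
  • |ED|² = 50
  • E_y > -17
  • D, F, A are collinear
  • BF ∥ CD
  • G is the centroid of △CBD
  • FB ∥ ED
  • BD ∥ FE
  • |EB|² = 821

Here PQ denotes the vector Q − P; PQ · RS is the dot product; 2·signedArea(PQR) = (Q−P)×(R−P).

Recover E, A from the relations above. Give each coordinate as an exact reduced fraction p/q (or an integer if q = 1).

1. E_x = -3  [FB ∥ ED ∩ BD ∥ FE]
2. E_y = -16  [FB ∥ ED ∩ BD ∥ FE]
   → E = (-3, -16)
3. A_x = -532/377  [D, F, A are collinear ∩ CA ⟂ DF]
4. A_y = -2722/377  [D, F, A are collinear ∩ CA ⟂ DF]
   → A = (-532/377, -2722/377)

A = (-532/377, -2722/377)
E = (-3, -16)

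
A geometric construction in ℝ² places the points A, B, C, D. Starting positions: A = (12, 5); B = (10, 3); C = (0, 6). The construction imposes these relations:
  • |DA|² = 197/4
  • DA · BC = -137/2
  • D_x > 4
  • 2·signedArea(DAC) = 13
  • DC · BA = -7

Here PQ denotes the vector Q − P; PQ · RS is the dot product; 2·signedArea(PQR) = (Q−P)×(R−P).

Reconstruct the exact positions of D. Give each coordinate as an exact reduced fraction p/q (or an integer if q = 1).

1. D_x = 5  [2·signedArea(DAC) = 13 ∩ DA · BC = -137/2]
2. D_y = 9/2  [2·signedArea(DAC) = 13 ∩ DA · BC = -137/2]
   → D = (5, 9/2)

D = (5, 9/2)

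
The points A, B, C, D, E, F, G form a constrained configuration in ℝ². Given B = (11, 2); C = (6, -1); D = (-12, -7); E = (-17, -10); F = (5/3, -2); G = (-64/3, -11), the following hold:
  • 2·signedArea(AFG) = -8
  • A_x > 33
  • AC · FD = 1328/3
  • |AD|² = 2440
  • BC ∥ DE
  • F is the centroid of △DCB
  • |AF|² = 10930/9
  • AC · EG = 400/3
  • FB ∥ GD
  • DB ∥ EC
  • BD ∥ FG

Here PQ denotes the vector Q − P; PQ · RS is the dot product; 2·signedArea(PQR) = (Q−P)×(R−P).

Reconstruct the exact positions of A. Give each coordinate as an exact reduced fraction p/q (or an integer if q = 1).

1. A_x = 34  [AC · EG = 400/3 ∩ AC · FD = 1328/3]
2. A_y = 11  [AC · EG = 400/3 ∩ AC · FD = 1328/3]
   → A = (34, 11)

A = (34, 11)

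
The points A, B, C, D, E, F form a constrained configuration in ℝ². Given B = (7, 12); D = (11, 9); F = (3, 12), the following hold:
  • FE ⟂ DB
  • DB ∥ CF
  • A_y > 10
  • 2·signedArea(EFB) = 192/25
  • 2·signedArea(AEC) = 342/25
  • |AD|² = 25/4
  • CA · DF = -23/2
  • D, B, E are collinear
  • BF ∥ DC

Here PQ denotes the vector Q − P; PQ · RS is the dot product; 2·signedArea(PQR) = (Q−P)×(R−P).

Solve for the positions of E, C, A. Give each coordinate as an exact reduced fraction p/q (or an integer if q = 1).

1. E_x = 111/25  [D, B, E are collinear ∩ FE ⟂ DB]
2. E_y = 348/25  [D, B, E are collinear ∩ FE ⟂ DB]
   → E = (111/25, 348/25)
3. C_x = 7  [DB ∥ CF ∩ BF ∥ DC]
4. C_y = 9  [DB ∥ CF ∩ BF ∥ DC]
   → C = (7, 9)
5. A_x = 9  [2·signedArea(AEC) = 342/25 ∩ CA · DF = -23/2]
6. A_y = 21/2  [2·signedArea(AEC) = 342/25 ∩ CA · DF = -23/2]
   → A = (9, 21/2)

A = (9, 21/2)
C = (7, 9)
E = (111/25, 348/25)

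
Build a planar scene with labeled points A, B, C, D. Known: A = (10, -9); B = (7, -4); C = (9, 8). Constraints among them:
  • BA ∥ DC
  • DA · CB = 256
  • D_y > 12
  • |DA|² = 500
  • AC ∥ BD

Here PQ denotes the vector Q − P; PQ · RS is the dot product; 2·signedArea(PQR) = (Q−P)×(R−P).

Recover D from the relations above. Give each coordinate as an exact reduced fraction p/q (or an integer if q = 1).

D = (6, 13)

1. D_x = 6  [BA ∥ DC ∩ AC ∥ BD]
2. D_y = 13  [BA ∥ DC ∩ AC ∥ BD]
   → D = (6, 13)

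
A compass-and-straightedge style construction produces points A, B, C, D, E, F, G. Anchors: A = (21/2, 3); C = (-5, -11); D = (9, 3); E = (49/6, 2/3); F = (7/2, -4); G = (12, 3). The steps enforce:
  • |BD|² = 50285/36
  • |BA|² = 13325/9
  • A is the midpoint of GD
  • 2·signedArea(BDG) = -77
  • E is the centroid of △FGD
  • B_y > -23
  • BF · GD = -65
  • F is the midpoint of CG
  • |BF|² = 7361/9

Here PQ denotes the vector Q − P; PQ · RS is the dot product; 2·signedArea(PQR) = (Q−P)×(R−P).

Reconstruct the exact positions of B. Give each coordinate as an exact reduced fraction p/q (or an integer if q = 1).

B = (-109/6, -68/3)

1. B_x = -109/6  [2·signedArea(BDG) = -77 ∩ BF · GD = -65]
2. B_y = -68/3  [2·signedArea(BDG) = -77 ∩ BF · GD = -65]
   → B = (-109/6, -68/3)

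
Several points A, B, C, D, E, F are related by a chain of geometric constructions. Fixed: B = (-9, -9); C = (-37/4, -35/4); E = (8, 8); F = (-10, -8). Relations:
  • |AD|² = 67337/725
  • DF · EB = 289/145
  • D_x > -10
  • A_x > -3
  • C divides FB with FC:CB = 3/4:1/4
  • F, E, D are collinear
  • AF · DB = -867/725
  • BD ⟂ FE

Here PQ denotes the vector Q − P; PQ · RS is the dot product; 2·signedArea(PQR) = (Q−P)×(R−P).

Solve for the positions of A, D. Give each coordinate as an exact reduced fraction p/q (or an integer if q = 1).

A = (-11/5, -11/5)
D = (-1441/145, -1152/145)

1. D_x = -1441/145  [F, E, D are collinear ∩ BD ⟂ FE]
2. D_y = -1152/145  [F, E, D are collinear ∩ BD ⟂ FE]
   → D = (-1441/145, -1152/145)
3. A_x = -11/5  [line -136/145·x + 153/145·y + 187/725 = 0 ∩ |AD|² = 67337/725]
4. A_y = -11/5  [line -136/145·x + 153/145·y + 187/725 = 0 ∩ |AD|² = 67337/725]
   → A = (-11/5, -11/5)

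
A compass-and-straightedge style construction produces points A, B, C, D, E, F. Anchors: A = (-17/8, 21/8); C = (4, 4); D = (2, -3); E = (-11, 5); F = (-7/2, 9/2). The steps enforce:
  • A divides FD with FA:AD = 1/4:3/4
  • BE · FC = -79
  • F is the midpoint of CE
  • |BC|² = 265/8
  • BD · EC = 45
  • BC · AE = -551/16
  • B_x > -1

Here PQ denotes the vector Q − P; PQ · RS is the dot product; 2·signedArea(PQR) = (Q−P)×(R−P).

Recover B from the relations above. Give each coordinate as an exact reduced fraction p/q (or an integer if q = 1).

1. B_x = -3/4  [BC · AE = -551/16 ∩ BD · EC = 45]
2. B_y = 3/4  [BC · AE = -551/16 ∩ BD · EC = 45]
   → B = (-3/4, 3/4)

B = (-3/4, 3/4)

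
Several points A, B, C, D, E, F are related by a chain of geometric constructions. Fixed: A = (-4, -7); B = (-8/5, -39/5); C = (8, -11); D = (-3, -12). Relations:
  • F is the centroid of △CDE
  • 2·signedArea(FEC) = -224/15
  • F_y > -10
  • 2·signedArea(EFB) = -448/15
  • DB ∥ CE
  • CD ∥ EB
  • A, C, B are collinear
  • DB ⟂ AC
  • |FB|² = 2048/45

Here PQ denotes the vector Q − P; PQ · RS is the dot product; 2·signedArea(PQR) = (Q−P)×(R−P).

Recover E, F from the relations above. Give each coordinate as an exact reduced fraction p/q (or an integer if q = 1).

1. E_x = 47/5  [CD ∥ EB ∩ DB ∥ CE]
2. E_y = -34/5  [CD ∥ EB ∩ DB ∥ CE]
   → E = (47/5, -34/5)
3. F_x = 24/5  [F is the centroid of △CDE]
4. F_y = -149/15  [F is the centroid of △CDE]
   → F = (24/5, -149/15)

E = (47/5, -34/5)
F = (24/5, -149/15)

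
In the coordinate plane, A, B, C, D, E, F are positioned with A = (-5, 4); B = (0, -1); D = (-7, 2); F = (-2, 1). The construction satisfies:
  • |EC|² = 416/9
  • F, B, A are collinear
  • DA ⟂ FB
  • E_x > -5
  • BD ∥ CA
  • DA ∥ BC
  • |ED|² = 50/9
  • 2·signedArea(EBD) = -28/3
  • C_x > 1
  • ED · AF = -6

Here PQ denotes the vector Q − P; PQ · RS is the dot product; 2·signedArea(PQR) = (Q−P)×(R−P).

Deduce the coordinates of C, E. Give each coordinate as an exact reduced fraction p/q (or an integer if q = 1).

1. C_x = 2  [BD ∥ CA ∩ DA ∥ BC]
2. C_y = 1  [BD ∥ CA ∩ DA ∥ BC]
   → C = (2, 1)
3. E_x = -14/3  [ED · AF = -6 ∩ 2·signedArea(EBD) = -28/3]
4. E_y = 7/3  [ED · AF = -6 ∩ 2·signedArea(EBD) = -28/3]
   → E = (-14/3, 7/3)

C = (2, 1)
E = (-14/3, 7/3)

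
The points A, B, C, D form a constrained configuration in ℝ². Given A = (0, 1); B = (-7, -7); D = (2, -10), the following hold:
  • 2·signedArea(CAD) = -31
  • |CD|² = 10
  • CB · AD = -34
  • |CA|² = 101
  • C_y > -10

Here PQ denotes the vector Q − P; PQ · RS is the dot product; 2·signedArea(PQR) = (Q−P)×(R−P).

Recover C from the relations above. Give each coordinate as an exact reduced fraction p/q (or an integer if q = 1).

C = (-1, -9)

1. C_x = -1  [CB · AD = -34 ∩ 2·signedArea(CAD) = -31]
2. C_y = -9  [CB · AD = -34 ∩ 2·signedArea(CAD) = -31]
   → C = (-1, -9)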